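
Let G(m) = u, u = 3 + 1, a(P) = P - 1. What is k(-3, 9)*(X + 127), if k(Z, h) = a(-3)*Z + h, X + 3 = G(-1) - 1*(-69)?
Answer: 4137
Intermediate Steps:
a(P) = -1 + P
u = 4
G(m) = 4
X = 70 (X = -3 + (4 - 1*(-69)) = -3 + (4 + 69) = -3 + 73 = 70)
k(Z, h) = h - 4*Z (k(Z, h) = (-1 - 3)*Z + h = -4*Z + h = h - 4*Z)
k(-3, 9)*(X + 127) = (9 - 4*(-3))*(70 + 127) = (9 + 12)*197 = 21*197 = 4137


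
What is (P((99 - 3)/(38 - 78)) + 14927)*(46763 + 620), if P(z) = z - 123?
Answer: 3506721064/5 ≈ 7.0134e+8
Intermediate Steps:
P(z) = -123 + z
(P((99 - 3)/(38 - 78)) + 14927)*(46763 + 620) = ((-123 + (99 - 3)/(38 - 78)) + 14927)*(46763 + 620) = ((-123 + 96/(-40)) + 14927)*47383 = ((-123 + 96*(-1/40)) + 14927)*47383 = ((-123 - 12/5) + 14927)*47383 = (-627/5 + 14927)*47383 = (74008/5)*47383 = 3506721064/5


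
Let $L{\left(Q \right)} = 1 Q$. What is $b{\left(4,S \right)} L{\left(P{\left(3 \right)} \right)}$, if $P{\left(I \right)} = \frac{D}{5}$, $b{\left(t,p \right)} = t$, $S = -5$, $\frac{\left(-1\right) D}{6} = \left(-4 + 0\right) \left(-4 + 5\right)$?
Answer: $\frac{96}{5} \approx 19.2$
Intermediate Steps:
$D = 24$ ($D = - 6 \left(-4 + 0\right) \left(-4 + 5\right) = - 6 \left(\left(-4\right) 1\right) = \left(-6\right) \left(-4\right) = 24$)
$P{\left(I \right)} = \frac{24}{5}$
$L{\left(Q \right)} = Q$
$b{\left(4,S \right)} L{\left(P{\left(3 \right)} \right)} = 4 \cdot \frac{24}{5} = \frac{96}{5}$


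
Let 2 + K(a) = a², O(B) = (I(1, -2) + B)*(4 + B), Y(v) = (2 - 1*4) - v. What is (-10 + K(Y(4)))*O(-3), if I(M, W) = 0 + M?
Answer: -48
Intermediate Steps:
I(M, W) = M
Y(v) = -2 - v (Y(v) = (2 - 4) - v = -2 - v)
O(B) = (1 + B)*(4 + B)
K(a) = -2 + a²
(-10 + K(Y(4)))*O(-3) = (-10 + (-2 + (-2 - 1*4)²))*(4 + (-3)² + 5*(-3)) = (-10 + (-2 + (-2 - 4)²))*(4 + 9 - 15) = (-10 + (-2 + (-6)²))*(-2) = (-10 + (-2 + 36))*(-2) = (-10 + 34)*(-2) = 24*(-2) = -48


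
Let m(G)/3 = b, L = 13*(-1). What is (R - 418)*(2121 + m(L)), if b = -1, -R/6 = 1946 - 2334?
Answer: 4045380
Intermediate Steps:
R = 2328 (R = -6*(1946 - 2334) = -6*(-388) = 2328)
L = -13
m(G) = -3 (m(G) = 3*(-1) = -3)
(R - 418)*(2121 + m(L)) = (2328 - 418)*(2121 - 3) = 1910*2118 = 4045380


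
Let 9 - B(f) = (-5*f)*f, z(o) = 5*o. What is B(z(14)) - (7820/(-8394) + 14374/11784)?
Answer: 67341018933/2747636 ≈ 24509.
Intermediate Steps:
B(f) = 9 + 5*f**2 (B(f) = 9 - (-5*f)*f = 9 - (-5)*f**2 = 9 + 5*f**2)
B(z(14)) - (7820/(-8394) + 14374/11784) = (9 + 5*(5*14)**2) - (7820/(-8394) + 14374/11784) = (9 + 5*70**2) - (7820*(-1/8394) + 14374*(1/11784)) = (9 + 5*4900) - (-3910/4197 + 7187/5892) = (9 + 24500) - 1*791791/2747636 = 24509 - 791791/2747636 = 67341018933/2747636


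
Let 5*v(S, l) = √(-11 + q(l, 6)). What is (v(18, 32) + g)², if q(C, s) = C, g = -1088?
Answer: (5440 - √21)²/25 ≈ 1.1818e+6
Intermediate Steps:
v(S, l) = √(-11 + l)/5
(v(18, 32) + g)² = (√(-11 + 32)/5 - 1088)² = (√21/5 - 1088)² = (-1088 + √21/5)²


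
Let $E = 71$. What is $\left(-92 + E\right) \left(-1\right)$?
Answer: $21$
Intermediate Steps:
$\left(-92 + E\right) \left(-1\right) = \left(-92 + 71\right) \left(-1\right) = \left(-21\right) \left(-1\right) = 21$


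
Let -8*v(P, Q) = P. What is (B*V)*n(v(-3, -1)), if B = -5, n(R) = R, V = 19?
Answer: -285/8 ≈ -35.625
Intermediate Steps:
v(P, Q) = -P/8
(B*V)*n(v(-3, -1)) = (-5*19)*(-⅛*(-3)) = -95*3/8 = -285/8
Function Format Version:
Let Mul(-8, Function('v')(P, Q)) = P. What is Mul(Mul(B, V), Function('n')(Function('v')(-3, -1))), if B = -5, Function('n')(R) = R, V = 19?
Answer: Rational(-285, 8) ≈ -35.625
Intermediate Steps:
Function('v')(P, Q) = Mul(Rational(-1, 8), P)
Mul(Mul(B, V), Function('n')(Function('v')(-3, -1))) = Mul(Mul(-5, 19), Mul(Rational(-1, 8), -3)) = Mul(-95, Rational(3, 8)) = Rational(-285, 8)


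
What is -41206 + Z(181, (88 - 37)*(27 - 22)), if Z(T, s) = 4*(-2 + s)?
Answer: -40194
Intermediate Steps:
Z(T, s) = -8 + 4*s
-41206 + Z(181, (88 - 37)*(27 - 22)) = -41206 + (-8 + 4*((88 - 37)*(27 - 22))) = -41206 + (-8 + 4*(51*5)) = -41206 + (-8 + 4*255) = -41206 + (-8 + 1020) = -41206 + 1012 = -40194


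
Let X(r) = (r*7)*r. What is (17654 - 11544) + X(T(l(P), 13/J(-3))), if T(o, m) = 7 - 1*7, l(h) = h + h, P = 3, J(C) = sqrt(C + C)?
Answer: 6110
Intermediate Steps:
J(C) = sqrt(2)*sqrt(C) (J(C) = sqrt(2*C) = sqrt(2)*sqrt(C))
l(h) = 2*h
T(o, m) = 0 (T(o, m) = 7 - 7 = 0)
X(r) = 7*r**2 (X(r) = (7*r)*r = 7*r**2)
(17654 - 11544) + X(T(l(P), 13/J(-3))) = (17654 - 11544) + 7*0**2 = 6110 + 7*0 = 6110 + 0 = 6110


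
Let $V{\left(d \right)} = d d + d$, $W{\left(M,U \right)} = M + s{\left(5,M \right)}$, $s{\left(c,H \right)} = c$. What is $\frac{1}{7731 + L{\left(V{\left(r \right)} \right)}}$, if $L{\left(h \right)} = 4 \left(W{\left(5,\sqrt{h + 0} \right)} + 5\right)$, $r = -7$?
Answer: $\frac{1}{7791} \approx 0.00012835$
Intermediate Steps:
$W{\left(M,U \right)} = 5 + M$ ($W{\left(M,U \right)} = M + 5 = 5 + M$)
$V{\left(d \right)} = d + d^{2}$ ($V{\left(d \right)} = d^{2} + d = d + d^{2}$)
$L{\left(h \right)} = 60$ ($L{\left(h \right)} = 4 \left(\left(5 + 5\right) + 5\right) = 4 \left(10 + 5\right) = 4 \cdot 15 = 60$)
$\frac{1}{7731 + L{\left(V{\left(r \right)} \right)}} = \frac{1}{7731 + 60} = \frac{1}{7791}$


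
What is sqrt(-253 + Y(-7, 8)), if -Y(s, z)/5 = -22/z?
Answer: I*sqrt(957)/2 ≈ 15.468*I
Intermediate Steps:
Y(s, z) = 110/z (Y(s, z) = -(-110)/z = 110/z)
sqrt(-253 + Y(-7, 8)) = sqrt(-253 + 110/8) = sqrt(-253 + 110*(1/8)) = sqrt(-253 + 55/4) = sqrt(-957/4) = I*sqrt(957)/2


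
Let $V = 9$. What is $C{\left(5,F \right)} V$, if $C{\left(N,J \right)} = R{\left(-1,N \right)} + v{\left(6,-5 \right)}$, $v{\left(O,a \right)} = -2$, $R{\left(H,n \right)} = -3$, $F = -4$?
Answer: $-45$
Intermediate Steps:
$C{\left(N,J \right)} = -5$ ($C{\left(N,J \right)} = -3 - 2 = -5$)
$C{\left(5,F \right)} V = \left(-5\right) 9 = -45$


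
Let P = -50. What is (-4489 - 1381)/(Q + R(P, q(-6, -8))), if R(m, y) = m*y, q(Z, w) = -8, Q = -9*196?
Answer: 2935/682 ≈ 4.3035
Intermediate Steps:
Q = -1764
(-4489 - 1381)/(Q + R(P, q(-6, -8))) = (-4489 - 1381)/(-1764 - 50*(-8)) = -5870/(-1764 + 400) = -5870/(-1364) = -5870*(-1/1364) = 2935/682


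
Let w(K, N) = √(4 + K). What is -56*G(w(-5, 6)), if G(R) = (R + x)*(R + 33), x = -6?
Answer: 11144 - 1512*I ≈ 11144.0 - 1512.0*I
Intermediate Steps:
G(R) = (-6 + R)*(33 + R) (G(R) = (R - 6)*(R + 33) = (-6 + R)*(33 + R))
-56*G(w(-5, 6)) = -56*(-198 + (√(4 - 5))² + 27*√(4 - 5)) = -56*(-198 + (√(-1))² + 27*√(-1)) = -56*(-198 + I² + 27*I) = -56*(-198 - 1 + 27*I) = -56*(-199 + 27*I) = 11144 - 1512*I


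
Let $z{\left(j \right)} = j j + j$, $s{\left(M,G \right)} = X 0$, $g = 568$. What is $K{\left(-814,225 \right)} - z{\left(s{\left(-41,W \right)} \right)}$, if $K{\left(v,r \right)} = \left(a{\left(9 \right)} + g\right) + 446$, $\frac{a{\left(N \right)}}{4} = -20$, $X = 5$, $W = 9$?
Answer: $934$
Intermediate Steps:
$a{\left(N \right)} = -80$ ($a{\left(N \right)} = 4 \left(-20\right) = -80$)
$s{\left(M,G \right)} = 0$ ($s{\left(M,G \right)} = 5 \cdot 0 = 0$)
$z{\left(j \right)} = j + j^{2}$ ($z{\left(j \right)} = j^{2} + j = j + j^{2}$)
$K{\left(v,r \right)} = 934$ ($K{\left(v,r \right)} = \left(-80 + 568\right) + 446 = 488 + 446 = 934$)
$K{\left(-814,225 \right)} - z{\left(s{\left(-41,W \right)} \right)} = 934 - 0 \left(1 + 0\right) = 934 - 0 \cdot 1 = 934 - 0 = 934 + 0 = 934$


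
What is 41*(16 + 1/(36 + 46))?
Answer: 1313/2 ≈ 656.50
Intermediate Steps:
41*(16 + 1/(36 + 46)) = 41*(16 + 1/82) = 41*(1313/82) = 1313/2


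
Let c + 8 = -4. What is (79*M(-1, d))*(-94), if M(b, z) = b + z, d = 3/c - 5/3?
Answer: 129955/6 ≈ 21659.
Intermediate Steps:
c = -12 (c = -8 - 4 = -12)
d = -23/12 (d = 3/(-12) - 5/3 = 3*(-1/12) - 5*⅓ = -¼ - 5/3 = -23/12 ≈ -1.9167)
(79*M(-1, d))*(-94) = (79*(-1 - 23/12))*(-94) = (79*(-35/12))*(-94) = -2765/12*(-94) = 129955/6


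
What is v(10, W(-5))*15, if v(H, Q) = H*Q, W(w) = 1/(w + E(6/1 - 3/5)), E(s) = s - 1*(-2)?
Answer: 125/2 ≈ 62.500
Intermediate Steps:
E(s) = 2 + s (E(s) = s + 2 = 2 + s)
W(w) = 1/(37/5 + w) (W(w) = 1/(w + (2 + (6/1 - 3/5))) = 1/(w + (2 + (6*1 - 3*⅕))) = 1/(w + (2 + (6 - ⅗))) = 1/(w + (2 + 27/5)) = 1/(w + 37/5) = 1/(37/5 + w))
v(10, W(-5))*15 = (10*(5/(37 + 5*(-5))))*15 = (10*(5/(37 - 25)))*15 = (10*(5/12))*15 = (25/6)*15 = 125/2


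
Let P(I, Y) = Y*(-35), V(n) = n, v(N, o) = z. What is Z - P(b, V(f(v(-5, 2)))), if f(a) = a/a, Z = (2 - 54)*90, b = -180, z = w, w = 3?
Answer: -4645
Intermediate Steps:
z = 3
v(N, o) = 3
Z = -4680 (Z = -52*90 = -4680)
f(a) = 1
P(I, Y) = -35*Y
Z - P(b, V(f(v(-5, 2)))) = -4680 - (-35) = -4680 - 1*(-35) = -4680 + 35 = -4645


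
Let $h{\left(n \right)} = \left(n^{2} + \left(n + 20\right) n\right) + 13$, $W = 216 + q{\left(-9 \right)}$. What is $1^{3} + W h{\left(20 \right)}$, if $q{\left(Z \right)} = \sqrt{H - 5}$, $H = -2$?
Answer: $262009 + 1213 i \sqrt{7} \approx 2.6201 \cdot 10^{5} + 3209.3 i$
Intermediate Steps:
$q{\left(Z \right)} = i \sqrt{7}$ ($q{\left(Z \right)} = \sqrt{-2 - 5} = \sqrt{-7} = i \sqrt{7}$)
$W = 216 + i \sqrt{7} \approx 216.0 + 2.6458 i$
$h{\left(n \right)} = 13 + n^{2} + n \left(20 + n\right)$ ($h{\left(n \right)} = \left(n^{2} + \left(20 + n\right) n\right) + 13 = \left(n^{2} + n \left(20 + n\right)\right) + 13 = 13 + n^{2} + n \left(20 + n\right)$)
$1^{3} + W h{\left(20 \right)} = 1^{3} + \left(216 + i \sqrt{7}\right) \left(13 + 2 \cdot 20^{2} + 20 \cdot 20\right) = 1 + \left(216 + i \sqrt{7}\right) \left(13 + 2 \cdot 400 + 400\right) = 1 + \left(216 + i \sqrt{7}\right) \left(13 + 800 + 400\right) = 1 + \left(216 + i \sqrt{7}\right) 1213 = 1 + \left(262008 + 1213 i \sqrt{7}\right) = 262009 + 1213 i \sqrt{7}$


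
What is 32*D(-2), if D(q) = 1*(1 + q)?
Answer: -32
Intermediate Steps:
D(q) = 1 + q
32*D(-2) = 32*(1 - 2) = 32*(-1) = -32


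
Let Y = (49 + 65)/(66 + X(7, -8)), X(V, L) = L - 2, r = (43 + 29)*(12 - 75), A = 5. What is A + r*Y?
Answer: -9229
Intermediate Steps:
r = -4536 (r = 72*(-63) = -4536)
X(V, L) = -2 + L
Y = 57/28 (Y = (49 + 65)/(66 + (-2 - 8)) = 114/(66 - 10) = 114/56 = 114*(1/56) = 57/28 ≈ 2.0357)
A + r*Y = 5 - 4536*57/28 = 5 - 9234 = -9229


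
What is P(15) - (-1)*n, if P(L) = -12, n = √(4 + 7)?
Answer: -12 + √11 ≈ -8.6834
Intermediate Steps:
n = √11 ≈ 3.3166
P(15) - (-1)*n = -12 - (-1)*√11 = -12 + √11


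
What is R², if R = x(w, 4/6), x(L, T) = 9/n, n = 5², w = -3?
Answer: 81/625 ≈ 0.12960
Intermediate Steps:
n = 25
x(L, T) = 9/25
R = 9/25 ≈ 0.36000
R² = (9/25)² = 81/625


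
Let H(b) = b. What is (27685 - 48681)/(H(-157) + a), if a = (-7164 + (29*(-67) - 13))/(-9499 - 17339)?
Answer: 93915108/700741 ≈ 134.02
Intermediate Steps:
a = 1520/4473 (a = (-7164 + (-1943 - 13))/(-26838) = (-7164 - 1956)*(-1/26838) = -9120*(-1/26838) = 1520/4473 ≈ 0.33982)
(27685 - 48681)/(H(-157) + a) = (27685 - 48681)/(-157 + 1520/4473) = -20996/(-700741/4473) = -20996*(-4473/700741) = 93915108/700741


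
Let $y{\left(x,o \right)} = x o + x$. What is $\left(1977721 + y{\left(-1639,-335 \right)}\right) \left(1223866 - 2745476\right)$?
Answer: $-3842288926670$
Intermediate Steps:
$y{\left(x,o \right)} = x + o x$ ($y{\left(x,o \right)} = o x + x = x + o x$)
$\left(1977721 + y{\left(-1639,-335 \right)}\right) \left(1223866 - 2745476\right) = \left(1977721 - 1639 \left(1 - 335\right)\right) \left(1223866 - 2745476\right) = \left(1977721 - -547426\right) \left(-1521610\right) = \left(1977721 + 547426\right) \left(-1521610\right) = 2525147 \left(-1521610\right) = -3842288926670$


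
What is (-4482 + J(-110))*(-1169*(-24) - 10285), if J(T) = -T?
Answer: -77694812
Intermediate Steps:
(-4482 + J(-110))*(-1169*(-24) - 10285) = (-4482 - 1*(-110))*(-1169*(-24) - 10285) = (-4482 + 110)*(28056 - 10285) = -4372*17771 = -77694812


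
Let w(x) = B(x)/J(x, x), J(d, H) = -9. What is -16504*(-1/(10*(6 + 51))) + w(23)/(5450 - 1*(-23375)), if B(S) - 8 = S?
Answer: 142717751/4929075 ≈ 28.954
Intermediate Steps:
B(S) = 8 + S
w(x) = -8/9 - x/9 (w(x) = (8 + x)/(-9) = (8 + x)*(-⅑) = -8/9 - x/9)
-16504*(-1/(10*(6 + 51))) + w(23)/(5450 - 1*(-23375)) = -16504*(-1/(10*(6 + 51))) + (-8/9 - ⅑*23)/(5450 - 1*(-23375)) = -16504/((-10*57)) + (-8/9 - 23/9)/(5450 + 23375) = -16504/(-570) - 31/9/28825 = -16504*(-1/570) - 31/9*1/28825 = 8252/285 - 31/259425 = 142717751/4929075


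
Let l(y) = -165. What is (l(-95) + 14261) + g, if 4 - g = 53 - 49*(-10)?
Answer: 13557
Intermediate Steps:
g = -539 (g = 4 - (53 - 49*(-10)) = 4 - (53 + 490) = 4 - 1*543 = 4 - 543 = -539)
(l(-95) + 14261) + g = (-165 + 14261) - 539 = 14096 - 539 = 13557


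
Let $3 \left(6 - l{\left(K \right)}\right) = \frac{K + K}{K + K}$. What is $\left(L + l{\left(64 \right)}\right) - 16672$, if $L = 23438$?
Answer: $\frac{20315}{3} \approx 6771.7$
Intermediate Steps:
$l{\left(K \right)} = \frac{17}{3}$ ($l{\left(K \right)} = 6 - \frac{\left(K + K\right) \frac{1}{K + K}}{3} = 6 - \frac{2 K \frac{1}{2 K}}{3} = 6 - \frac{1}{3} = \frac{17}{3}$)
$\left(L + l{\left(64 \right)}\right) - 16672 = \left(23438 + \frac{17}{3}\right) - 16672 = \frac{70331}{3} - 16672 = \frac{20315}{3}$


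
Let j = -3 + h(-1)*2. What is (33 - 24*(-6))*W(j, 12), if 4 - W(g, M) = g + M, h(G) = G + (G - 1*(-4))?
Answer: -1593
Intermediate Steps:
h(G) = 4 + 2*G (h(G) = G + (G + 4) = G + (4 + G) = 4 + 2*G)
j = 1 (j = -3 + (4 + 2*(-1))*2 = -3 + (4 - 2)*2 = -3 + 2*2 = -3 + 4 = 1)
W(g, M) = 4 - M - g (W(g, M) = 4 - (g + M) = 4 - (M + g) = 4 + (-M - g) = 4 - M - g)
(33 - 24*(-6))*W(j, 12) = (33 - 24*(-6))*(4 - 1*12 - 1*1) = (33 + 144)*(4 - 12 - 1) = 177*(-9) = -1593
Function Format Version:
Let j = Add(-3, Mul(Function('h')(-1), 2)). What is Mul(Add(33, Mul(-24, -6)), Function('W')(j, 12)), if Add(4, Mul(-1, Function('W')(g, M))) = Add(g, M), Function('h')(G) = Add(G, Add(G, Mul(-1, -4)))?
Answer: -1593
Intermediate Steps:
Function('h')(G) = Add(4, Mul(2, G)) (Function('h')(G) = Add(G, Add(G, 4)) = Add(G, Add(4, G)) = Add(4, Mul(2, G)))
j = 1 (j = Add(-3, Mul(Add(4, Mul(2, -1)), 2)) = Add(-3, Mul(Add(4, -2), 2)) = Add(-3, Mul(2, 2)) = Add(-3, 4) = 1)
Function('W')(g, M) = Add(4, Mul(-1, M), Mul(-1, g)) (Function('W')(g, M) = Add(4, Mul(-1, Add(g, M))) = Add(4, Mul(-1, Add(M, g))) = Add(4, Add(Mul(-1, M), Mul(-1, g))) = Add(4, Mul(-1, M), Mul(-1, g)))
Mul(Add(33, Mul(-24, -6)), Function('W')(j, 12)) = Mul(Add(33, Mul(-24, -6)), Add(4, Mul(-1, 12), Mul(-1, 1))) = Mul(Add(33, 144), Add(4, -12, -1)) = Mul(177, -9) = -1593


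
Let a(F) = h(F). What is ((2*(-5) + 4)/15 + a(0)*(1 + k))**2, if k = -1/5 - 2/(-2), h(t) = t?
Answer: 4/25 ≈ 0.16000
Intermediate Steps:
k = 4/5 (k = -1*1/5 - 2*(-1/2) = -1/5 + 1 = 4/5 ≈ 0.80000)
a(F) = F
((2*(-5) + 4)/15 + a(0)*(1 + k))**2 = ((2*(-5) + 4)/15 + 0*(1 + 4/5))**2 = ((-10 + 4)*(1/15) + 0*(9/5))**2 = (-6*1/15 + 0)**2 = (-2/5 + 0)**2 = (-2/5)**2 = 4/25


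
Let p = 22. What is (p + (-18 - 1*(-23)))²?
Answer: 729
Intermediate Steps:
(p + (-18 - 1*(-23)))² = (22 + (-18 - 1*(-23)))² = (22 + (-18 + 23))² = (22 + 5)² = 27² = 729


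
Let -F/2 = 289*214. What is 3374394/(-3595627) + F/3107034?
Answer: -111521501860/113997299391 ≈ -0.97828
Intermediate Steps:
F = -123692 (F = -578*214 = -2*61846 = -123692)
3374394/(-3595627) + F/3107034 = 3374394/(-3595627) - 123692/3107034 = 3374394*(-1/3595627) - 123692*1/3107034 = -3374394/3595627 - 61846/1553517 = -111521501860/113997299391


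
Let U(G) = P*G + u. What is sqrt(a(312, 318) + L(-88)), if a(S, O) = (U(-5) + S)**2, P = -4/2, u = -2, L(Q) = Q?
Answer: 42*sqrt(58) ≈ 319.86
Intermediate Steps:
P = -2 (P = -4*1/2 = -2)
U(G) = -2 - 2*G (U(G) = -2*G - 2 = -2 - 2*G)
a(S, O) = (8 + S)**2 (a(S, O) = ((-2 - 2*(-5)) + S)**2 = ((-2 + 10) + S)**2 = (8 + S)**2)
sqrt(a(312, 318) + L(-88)) = sqrt((8 + 312)**2 - 88) = sqrt(320**2 - 88) = sqrt(102400 - 88) = sqrt(102312) = 42*sqrt(58)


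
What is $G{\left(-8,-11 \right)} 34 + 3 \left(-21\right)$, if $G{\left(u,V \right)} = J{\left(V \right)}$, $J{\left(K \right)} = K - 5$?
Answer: $-607$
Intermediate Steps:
$J{\left(K \right)} = -5 + K$
$G{\left(u,V \right)} = -5 + V$
$G{\left(-8,-11 \right)} 34 + 3 \left(-21\right) = \left(-5 - 11\right) 34 + 3 \left(-21\right) = \left(-16\right) 34 - 63 = -544 - 63 = -607$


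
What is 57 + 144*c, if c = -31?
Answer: -4407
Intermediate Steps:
57 + 144*c = 57 + 144*(-31) = 57 - 4464 = -4407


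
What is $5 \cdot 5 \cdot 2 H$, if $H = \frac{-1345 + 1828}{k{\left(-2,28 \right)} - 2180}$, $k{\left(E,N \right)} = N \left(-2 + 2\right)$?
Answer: $- \frac{2415}{218} \approx -11.078$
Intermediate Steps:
$k{\left(E,N \right)} = 0$ ($k{\left(E,N \right)} = N 0 = 0$)
$H = - \frac{483}{2180}$ ($H = \frac{-1345 + 1828}{0 - 2180} = \frac{483}{-2180} = 483 \left(- \frac{1}{2180}\right) = - \frac{483}{2180} \approx -0.22156$)
$5 \cdot 5 \cdot 2 H = 5 \cdot 5 \cdot 2 \left(- \frac{483}{2180}\right) = 25 \cdot 2 \left(- \frac{483}{2180}\right) = 50 \left(- \frac{483}{2180}\right) = - \frac{2415}{218}$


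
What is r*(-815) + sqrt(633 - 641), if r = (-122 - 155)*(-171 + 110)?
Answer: -13771055 + 2*I*sqrt(2) ≈ -1.3771e+7 + 2.8284*I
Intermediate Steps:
r = 16897 (r = -277*(-61) = 16897)
r*(-815) + sqrt(633 - 641) = 16897*(-815) + sqrt(633 - 641) = -13771055 + sqrt(-8) = -13771055 + 2*I*sqrt(2)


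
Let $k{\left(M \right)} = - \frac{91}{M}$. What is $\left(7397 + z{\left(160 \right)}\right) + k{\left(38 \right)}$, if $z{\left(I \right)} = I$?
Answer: $\frac{287075}{38} \approx 7554.6$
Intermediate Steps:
$\left(7397 + z{\left(160 \right)}\right) + k{\left(38 \right)} = \left(7397 + 160\right) - \frac{91}{38} = 7557 - \frac{91}{38} = \frac{287075}{38}$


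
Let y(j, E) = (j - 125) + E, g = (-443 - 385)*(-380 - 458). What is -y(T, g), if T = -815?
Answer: -692924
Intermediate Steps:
g = 693864 (g = -828*(-838) = 693864)
y(j, E) = -125 + E + j (y(j, E) = (-125 + j) + E = -125 + E + j)
-y(T, g) = -(-125 + 693864 - 815) = -1*692924 = -692924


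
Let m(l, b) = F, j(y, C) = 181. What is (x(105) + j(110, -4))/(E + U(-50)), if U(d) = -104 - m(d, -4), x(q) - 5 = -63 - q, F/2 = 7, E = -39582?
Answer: -9/19850 ≈ -0.00045340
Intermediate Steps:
F = 14 (F = 2*7 = 14)
m(l, b) = 14
x(q) = -58 - q (x(q) = 5 + (-63 - q) = -58 - q)
U(d) = -118 (U(d) = -104 - 1*14 = -104 - 14 = -118)
(x(105) + j(110, -4))/(E + U(-50)) = ((-58 - 1*105) + 181)/(-39582 - 118) = ((-58 - 105) + 181)/(-39700) = (-163 + 181)*(-1/39700) = 18*(-1/39700) = -9/19850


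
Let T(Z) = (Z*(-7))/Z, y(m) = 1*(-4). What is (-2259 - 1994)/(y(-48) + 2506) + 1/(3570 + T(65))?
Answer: -15150937/8914626 ≈ -1.6996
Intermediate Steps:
y(m) = -4
T(Z) = -7 (T(Z) = (-7*Z)/Z = -7)
(-2259 - 1994)/(y(-48) + 2506) + 1/(3570 + T(65)) = (-2259 - 1994)/(-4 + 2506) + 1/(3570 - 7) = -4253/2502 + 1/3563 = -15150937/8914626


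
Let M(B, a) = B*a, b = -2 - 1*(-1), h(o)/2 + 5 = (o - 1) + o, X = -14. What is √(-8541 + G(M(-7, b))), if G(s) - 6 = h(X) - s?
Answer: I*√8610 ≈ 92.79*I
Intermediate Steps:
h(o) = -12 + 4*o (h(o) = -10 + 2*((o - 1) + o) = -10 + 2*((-1 + o) + o) = -10 + 2*(-1 + 2*o) = -10 + (-2 + 4*o) = -12 + 4*o)
b = -1 (b = -2 + 1 = -1)
G(s) = -62 - s (G(s) = 6 + ((-12 + 4*(-14)) - s) = 6 + ((-12 - 56) - s) = 6 + (-68 - s) = -62 - s)
√(-8541 + G(M(-7, b))) = √(-8541 + (-62 - (-7)*(-1))) = √(-8541 + (-62 - 1*7)) = √(-8541 + (-62 - 7)) = √(-8541 - 69) = √(-8610) = I*√8610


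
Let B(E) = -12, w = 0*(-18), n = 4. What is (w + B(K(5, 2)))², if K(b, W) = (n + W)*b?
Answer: 144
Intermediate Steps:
K(b, W) = b*(4 + W) (K(b, W) = (4 + W)*b = b*(4 + W))
w = 0
(w + B(K(5, 2)))² = (0 - 12)² = (-12)² = 144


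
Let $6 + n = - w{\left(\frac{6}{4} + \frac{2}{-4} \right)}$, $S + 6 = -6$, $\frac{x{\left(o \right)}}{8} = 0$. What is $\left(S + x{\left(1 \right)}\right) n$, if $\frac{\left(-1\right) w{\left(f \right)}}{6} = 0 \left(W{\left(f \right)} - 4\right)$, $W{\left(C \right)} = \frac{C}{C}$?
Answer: $72$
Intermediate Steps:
$W{\left(C \right)} = 1$
$x{\left(o \right)} = 0$ ($x{\left(o \right)} = 8 \cdot 0 = 0$)
$w{\left(f \right)} = 0$ ($w{\left(f \right)} = - 6 \cdot 0 \left(1 - 4\right) = - 6 \cdot 0 \left(-3\right) = \left(-6\right) 0 = 0$)
$S = -12$ ($S = -6 - 6 = -12$)
$n = -6$ ($n = -6 - 0 = -6 + 0 = -6$)
$\left(S + x{\left(1 \right)}\right) n = \left(-12 + 0\right) \left(-6\right) = \left(-12\right) \left(-6\right) = 72$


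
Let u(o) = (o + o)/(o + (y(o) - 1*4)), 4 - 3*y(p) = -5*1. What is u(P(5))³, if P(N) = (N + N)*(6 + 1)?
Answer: 2744000/328509 ≈ 8.3529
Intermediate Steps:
y(p) = 3 (y(p) = 4/3 - (-5)/3 = 4/3 - ⅓*(-5) = 4/3 + 5/3 = 3)
P(N) = 14*N (P(N) = (2*N)*7 = 14*N)
u(o) = 2*o/(-1 + o) (u(o) = (o + o)/(o + (3 - 1*4)) = (2*o)/(o + (3 - 4)) = (2*o)/(o - 1) = (2*o)/(-1 + o) = 2*o/(-1 + o))
u(P(5))³ = (2*(14*5)/(-1 + 14*5))³ = (2*70/(-1 + 70))³ = (2*70/69)³ = (2*70*(1/69))³ = (140/69)³ = 2744000/328509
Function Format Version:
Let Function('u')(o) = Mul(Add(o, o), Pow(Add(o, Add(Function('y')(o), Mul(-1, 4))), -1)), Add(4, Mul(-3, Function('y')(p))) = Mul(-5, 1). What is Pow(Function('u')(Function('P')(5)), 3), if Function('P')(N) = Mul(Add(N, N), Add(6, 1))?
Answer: Rational(2744000, 328509) ≈ 8.3529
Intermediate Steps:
Function('y')(p) = 3 (Function('y')(p) = Add(Rational(4, 3), Mul(Rational(-1, 3), Mul(-5, 1))) = Add(Rational(4, 3), Mul(Rational(-1, 3), -5)) = Add(Rational(4, 3), Rational(5, 3)) = 3)
Function('P')(N) = Mul(14, N) (Function('P')(N) = Mul(Mul(2, N), 7) = Mul(14, N))
Function('u')(o) = Mul(2, o, Pow(Add(-1, o), -1)) (Function('u')(o) = Mul(Add(o, o), Pow(Add(o, Add(3, Mul(-1, 4))), -1)) = Mul(Mul(2, o), Pow(Add(o, Add(3, -4)), -1)) = Mul(Mul(2, o), Pow(Add(o, -1), -1)) = Mul(Mul(2, o), Pow(Add(-1, o), -1)) = Mul(2, o, Pow(Add(-1, o), -1)))
Pow(Function('u')(Function('P')(5)), 3) = Pow(Mul(2, Mul(14, 5), Pow(Add(-1, Mul(14, 5)), -1)), 3) = Pow(Mul(2, 70, Pow(Add(-1, 70), -1)), 3) = Pow(Mul(2, 70, Pow(69, -1)), 3) = Pow(Mul(2, 70, Rational(1, 69)), 3) = Pow(Rational(140, 69), 3) = Rational(2744000, 328509)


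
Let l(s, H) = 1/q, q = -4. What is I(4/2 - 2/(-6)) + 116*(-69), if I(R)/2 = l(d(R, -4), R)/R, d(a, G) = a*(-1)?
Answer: -112059/14 ≈ -8004.2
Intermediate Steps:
d(a, G) = -a
l(s, H) = -¼ (l(s, H) = 1/(-4) = -¼)
I(R) = -1/(2*R) (I(R) = 2*(-1/(4*R)) = -1/(2*R))
I(4/2 - 2/(-6)) + 116*(-69) = -1/(2*(4/2 - 2/(-6))) + 116*(-69) = -1/(2*(4*(½) - 2*(-⅙))) - 8004 = -1/(2*(2 + ⅓)) - 8004 = -1/(2*7/3) - 8004 = -½*3/7 - 8004 = -3/14 - 8004 = -112059/14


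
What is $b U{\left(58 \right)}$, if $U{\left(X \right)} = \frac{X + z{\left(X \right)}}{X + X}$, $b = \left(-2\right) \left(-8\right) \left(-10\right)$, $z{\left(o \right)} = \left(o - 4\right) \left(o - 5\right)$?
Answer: $- \frac{116800}{29} \approx -4027.6$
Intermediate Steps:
$z{\left(o \right)} = \left(-5 + o\right) \left(-4 + o\right)$ ($z{\left(o \right)} = \left(-4 + o\right) \left(-5 + o\right) = \left(-5 + o\right) \left(-4 + o\right)$)
$b = -160$ ($b = 16 \left(-10\right) = -160$)
$U{\left(X \right)} = \frac{20 + X^{2} - 8 X}{2 X}$ ($U{\left(X \right)} = \frac{X + \left(20 + X^{2} - 9 X\right)}{X + X} = \frac{20 + X^{2} - 8 X}{2 X}$)
$b U{\left(58 \right)} = - 160 \left(-4 + \frac{1}{2} \cdot 58 + \frac{10}{58}\right) = - 160 \left(-4 + 29 + 10 \cdot \frac{1}{58}\right) = - 160 \left(-4 + 29 + \frac{5}{29}\right) = \left(-160\right) \frac{730}{29} = - \frac{116800}{29}$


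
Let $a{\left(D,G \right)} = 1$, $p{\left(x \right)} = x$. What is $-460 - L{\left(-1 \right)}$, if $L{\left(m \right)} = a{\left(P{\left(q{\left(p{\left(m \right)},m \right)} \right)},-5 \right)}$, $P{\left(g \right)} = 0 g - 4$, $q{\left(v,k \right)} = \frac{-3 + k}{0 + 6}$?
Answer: $-461$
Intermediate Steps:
$q{\left(v,k \right)} = - \frac{1}{2} + \frac{k}{6}$ ($q{\left(v,k \right)} = \frac{-3 + k}{6} = \left(-3 + k\right) \frac{1}{6} = - \frac{1}{2} + \frac{k}{6}$)
$P{\left(g \right)} = -4$ ($P{\left(g \right)} = 0 - 4 = -4$)
$L{\left(m \right)} = 1$
$-460 - L{\left(-1 \right)} = -460 - 1 = -461$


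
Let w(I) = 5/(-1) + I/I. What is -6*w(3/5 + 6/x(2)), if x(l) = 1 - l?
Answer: 24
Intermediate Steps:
w(I) = -4 (w(I) = 5*(-1) + 1 = -5 + 1 = -4)
-6*w(3/5 + 6/x(2)) = -6*(-4) = 24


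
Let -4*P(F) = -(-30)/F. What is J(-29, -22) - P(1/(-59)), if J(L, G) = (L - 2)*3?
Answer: -1071/2 ≈ -535.50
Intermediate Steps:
J(L, G) = -6 + 3*L (J(L, G) = (-2 + L)*3 = -6 + 3*L)
P(F) = -15/(2*F) (P(F) = -(-1)*(-30/F)/4 = -15/(2*F))
J(-29, -22) - P(1/(-59)) = (-6 + 3*(-29)) - (-15)/(2*(1/(-59))) = (-6 - 87) - (-15)/(2*(-1/59)) = -93 - (-15)*(-59)/2 = -93 - 1*885/2 = -93 - 885/2 = -1071/2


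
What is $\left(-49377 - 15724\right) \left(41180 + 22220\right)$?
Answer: $-4127403400$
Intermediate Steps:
$\left(-49377 - 15724\right) \left(41180 + 22220\right) = \left(-65101\right) 63400 = -4127403400$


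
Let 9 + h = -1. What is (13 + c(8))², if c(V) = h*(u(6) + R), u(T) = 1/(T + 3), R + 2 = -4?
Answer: 418609/81 ≈ 5168.0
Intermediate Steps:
R = -6 (R = -2 - 4 = -6)
h = -10 (h = -9 - 1 = -10)
u(T) = 1/(3 + T)
c(V) = 530/9 (c(V) = -10*(1/(3 + 6) - 6) = -10*(1/9 - 6) = -10*(⅑ - 6) = -10*(-53/9) = 530/9)
(13 + c(8))² = (13 + 530/9)² = (647/9)² = 418609/81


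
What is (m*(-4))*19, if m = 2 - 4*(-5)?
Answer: -1672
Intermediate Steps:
m = 22 (m = 2 + 20 = 22)
(m*(-4))*19 = (22*(-4))*19 = -88*19 = -1672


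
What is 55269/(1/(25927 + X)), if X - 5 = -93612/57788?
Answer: 20704662813069/14447 ≈ 1.4331e+9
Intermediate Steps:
X = 48832/14447 (X = 5 - 93612/57788 = 5 - 93612*1/57788 = 5 - 23403/14447 = 48832/14447 ≈ 3.3801)
55269/(1/(25927 + X)) = 55269/(1/(25927 + 48832/14447)) = 55269/(1/(374616201/14447)) = 55269/(14447/374616201) = 55269*(374616201/14447) = 20704662813069/14447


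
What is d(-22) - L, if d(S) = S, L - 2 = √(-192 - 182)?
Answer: -24 - I*√374 ≈ -24.0 - 19.339*I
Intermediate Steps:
L = 2 + I*√374 (L = 2 + √(-192 - 182) = 2 + √(-374) = 2 + I*√374 ≈ 2.0 + 19.339*I)
d(-22) - L = -22 - (2 + I*√374) = -22 + (-2 - I*√374) = -24 - I*√374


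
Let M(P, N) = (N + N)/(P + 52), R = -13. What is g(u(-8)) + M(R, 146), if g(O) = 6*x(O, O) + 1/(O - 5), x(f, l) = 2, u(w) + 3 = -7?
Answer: 3787/195 ≈ 19.421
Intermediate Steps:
M(P, N) = 2*N/(52 + P) (M(P, N) = (2*N)/(52 + P) = 2*N/(52 + P))
u(w) = -10 (u(w) = -3 - 7 = -10)
g(O) = 12 + 1/(-5 + O) (g(O) = 6*2 + 1/(O - 5) = 12 + 1/(-5 + O))
g(u(-8)) + M(R, 146) = (-59 + 12*(-10))/(-5 - 10) + 2*146/(52 - 13) = (-59 - 120)/(-15) + 2*146/39 = -1/15*(-179) + 2*146*(1/39) = 179/15 + 292/39 = 3787/195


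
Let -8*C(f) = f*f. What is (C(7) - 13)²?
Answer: 23409/64 ≈ 365.77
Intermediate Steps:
C(f) = -f²/8 (C(f) = -f*f/8 = -f²/8)
(C(7) - 13)² = (-⅛*7² - 13)² = (-⅛*49 - 13)² = (-49/8 - 13)² = (-153/8)² = 23409/64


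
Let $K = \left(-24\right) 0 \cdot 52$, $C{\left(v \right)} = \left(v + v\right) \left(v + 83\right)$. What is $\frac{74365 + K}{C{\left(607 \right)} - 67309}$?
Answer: $\frac{74365}{770351} \approx 0.096534$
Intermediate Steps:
$C{\left(v \right)} = 2 v \left(83 + v\right)$
$K = 0$ ($K = 0 \cdot 52 = 0$)
$\frac{74365 + K}{C{\left(607 \right)} - 67309} = \frac{74365 + 0}{2 \cdot 607 \left(83 + 607\right) - 67309} = \frac{74365}{2 \cdot 607 \cdot 690 - 67309} = \frac{74365}{837660 - 67309} = \frac{74365}{770351}$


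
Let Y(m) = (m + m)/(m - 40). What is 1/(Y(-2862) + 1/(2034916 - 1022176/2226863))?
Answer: 6575174761307732/12969093628740397 ≈ 0.50699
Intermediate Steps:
Y(m) = 2*m/(-40 + m) (Y(m) = (2*m)/(-40 + m) = 2*m/(-40 + m))
1/(Y(-2862) + 1/(2034916 - 1022176/2226863)) = 1/(2*(-2862)/(-40 - 2862) + 1/(2034916 - 1022176/2226863)) = 1/(2*(-2862)/(-2902) + 1/(2034916 - 1022176*1/2226863)) = 1/(2*(-2862)*(-1/2902) + 1/(2034916 - 1022176/2226863)) = 1/(2862/1451 + 1/(4531478126332/2226863)) = 1/(2862/1451 + 2226863/4531478126332) = 1/(12969093628740397/6575174761307732) = 6575174761307732/12969093628740397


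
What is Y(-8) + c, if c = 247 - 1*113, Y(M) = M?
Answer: 126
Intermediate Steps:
c = 134 (c = 247 - 113 = 134)
Y(-8) + c = -8 + 134 = 126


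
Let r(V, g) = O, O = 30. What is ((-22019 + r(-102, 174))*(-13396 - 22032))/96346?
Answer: 389513146/48173 ≈ 8085.7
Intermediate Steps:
r(V, g) = 30
((-22019 + r(-102, 174))*(-13396 - 22032))/96346 = ((-22019 + 30)*(-13396 - 22032))/96346 = -21989*(-35428)*(1/96346) = 779026292*(1/96346) = 389513146/48173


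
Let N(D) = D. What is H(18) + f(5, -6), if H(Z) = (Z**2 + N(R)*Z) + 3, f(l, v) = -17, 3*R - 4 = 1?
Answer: 340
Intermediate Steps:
R = 5/3 (R = 4/3 + (1/3)*1 = 4/3 + 1/3 = 5/3 ≈ 1.6667)
H(Z) = 3 + Z**2 + 5*Z/3 (H(Z) = (Z**2 + 5*Z/3) + 3 = 3 + Z**2 + 5*Z/3)
H(18) + f(5, -6) = (3 + 18**2 + (5/3)*18) - 17 = (3 + 324 + 30) - 17 = 357 - 17 = 340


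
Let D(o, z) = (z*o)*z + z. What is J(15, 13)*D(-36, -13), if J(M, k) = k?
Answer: -79261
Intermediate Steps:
D(o, z) = z + o*z² (D(o, z) = (o*z)*z + z = o*z² + z = z + o*z²)
J(15, 13)*D(-36, -13) = 13*(-13*(1 - 36*(-13))) = 13*(-13*(1 + 468)) = 13*(-13*469) = 13*(-6097) = -79261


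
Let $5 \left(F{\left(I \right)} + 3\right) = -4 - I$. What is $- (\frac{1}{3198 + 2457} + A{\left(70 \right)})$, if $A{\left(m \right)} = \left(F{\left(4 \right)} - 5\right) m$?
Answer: $\frac{3800159}{5655} \approx 672.0$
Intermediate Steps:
$F{\left(I \right)} = - \frac{19}{5} - \frac{I}{5}$ ($F{\left(I \right)} = -3 + \frac{-4 - I}{5} = -3 - \left(\frac{4}{5} + \frac{I}{5}\right) = - \frac{19}{5} - \frac{I}{5}$)
$A{\left(m \right)} = - \frac{48 m}{5}$ ($A{\left(m \right)} = \left(\left(- \frac{19}{5} - \frac{4}{5}\right) - 5\right) m = \left(- \frac{23}{5} - 5\right) m = - \frac{48 m}{5}$)
$- (\frac{1}{3198 + 2457} + A{\left(70 \right)}) = - (\frac{1}{3198 + 2457} - 672) = - (\frac{1}{5655} - 672) = \left(-1\right) \left(- \frac{3800159}{5655}\right) = \frac{3800159}{5655}$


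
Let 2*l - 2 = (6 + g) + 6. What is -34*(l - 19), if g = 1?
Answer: 391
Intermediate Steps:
l = 15/2 (l = 1 + ((6 + 1) + 6)/2 = 1 + (7 + 6)/2 = 1 + (½)*13 = 1 + 13/2 = 15/2 ≈ 7.5000)
-34*(l - 19) = -34*(15/2 - 19) = -34*(-23/2) = 391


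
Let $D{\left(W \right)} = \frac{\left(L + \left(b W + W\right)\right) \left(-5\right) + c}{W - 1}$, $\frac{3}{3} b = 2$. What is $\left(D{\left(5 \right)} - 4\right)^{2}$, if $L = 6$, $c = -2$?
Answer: $\frac{15129}{16} \approx 945.56$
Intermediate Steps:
$b = 2$
$D{\left(W \right)} = \frac{-32 - 15 W}{-1 + W}$ ($D{\left(W \right)} = \frac{\left(6 + \left(2 W + W\right)\right) \left(-5\right) - 2}{W - 1} = \frac{\left(6 + 3 W\right) \left(-5\right) - 2}{-1 + W} = \frac{\left(-30 - 15 W\right) - 2}{-1 + W} = \frac{-32 - 15 W}{-1 + W}$)
$\left(D{\left(5 \right)} - 4\right)^{2} = \left(\frac{-32 - 75}{-1 + 5} - 4\right)^{2} = \left(\frac{-32 - 75}{4} - 4\right)^{2} = \left(\frac{1}{4} \left(-107\right) - 4\right)^{2} = \left(- \frac{107}{4} - 4\right)^{2} = \left(- \frac{123}{4}\right)^{2} = \frac{15129}{16}$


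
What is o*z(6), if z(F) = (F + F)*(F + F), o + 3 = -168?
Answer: -24624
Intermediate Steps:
o = -171 (o = -3 - 168 = -171)
z(F) = 4*F**2 (z(F) = (2*F)*(2*F) = 4*F**2)
o*z(6) = -684*6**2 = -684*36 = -171*144 = -24624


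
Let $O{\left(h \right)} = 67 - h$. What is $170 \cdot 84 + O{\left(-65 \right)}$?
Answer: $14412$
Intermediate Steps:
$170 \cdot 84 + O{\left(-65 \right)} = 170 \cdot 84 + \left(67 - -65\right) = 14280 + \left(67 + 65\right) = 14280 + 132 = 14412$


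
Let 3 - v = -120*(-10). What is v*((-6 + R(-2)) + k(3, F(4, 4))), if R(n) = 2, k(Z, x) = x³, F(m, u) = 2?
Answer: -4788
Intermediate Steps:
v = -1197 (v = 3 - (-120)*(-10) = 3 - 1*1200 = 3 - 1200 = -1197)
v*((-6 + R(-2)) + k(3, F(4, 4))) = -1197*((-6 + 2) + 2³) = -1197*(-4 + 8) = -1197*4 = -4788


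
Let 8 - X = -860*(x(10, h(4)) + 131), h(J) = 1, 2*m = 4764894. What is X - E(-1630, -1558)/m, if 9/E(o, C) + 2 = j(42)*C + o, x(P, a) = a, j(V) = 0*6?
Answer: 49046032333569/432017056 ≈ 1.1353e+5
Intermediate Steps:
m = 2382447 (m = (1/2)*4764894 = 2382447)
j(V) = 0
E(o, C) = 9/(-2 + o) (E(o, C) = 9/(-2 + (0*C + o)) = 9/(-2 + (0 + o)) = 9/(-2 + o))
X = 113528 (X = 8 - (-860)*(1 + 131) = 8 - (-860)*132 = 8 - 1*(-113520) = 8 + 113520 = 113528)
X - E(-1630, -1558)/m = 113528 - 9/(-2 - 1630)/2382447 = 113528 - 9/(-1632)/2382447 = 113528 - 9*(-1/1632)/2382447 = 113528 - (-3)/(544*2382447) = 113528 - 1*(-1/432017056) = 113528 + 1/432017056 = 49046032333569/432017056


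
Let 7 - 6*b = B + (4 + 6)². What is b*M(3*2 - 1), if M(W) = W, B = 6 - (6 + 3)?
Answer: -75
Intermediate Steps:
B = -3 (B = 6 - 1*9 = 6 - 9 = -3)
b = -15 (b = 7/6 - (-3 + (4 + 6)²)/6 = 7/6 - (-3 + 10²)/6 = 7/6 - (-3 + 100)/6 = 7/6 - ⅙*97 = 7/6 - 97/6 = -15)
b*M(3*2 - 1) = -15*(3*2 - 1) = -15*(6 - 1) = -15*5 = -75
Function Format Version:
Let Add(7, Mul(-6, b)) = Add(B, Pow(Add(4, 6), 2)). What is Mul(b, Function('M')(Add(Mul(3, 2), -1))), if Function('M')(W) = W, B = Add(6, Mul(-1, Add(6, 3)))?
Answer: -75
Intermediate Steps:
B = -3 (B = Add(6, Mul(-1, 9)) = Add(6, -9) = -3)
b = -15 (b = Add(Rational(7, 6), Mul(Rational(-1, 6), Add(-3, Pow(Add(4, 6), 2)))) = Add(Rational(7, 6), Mul(Rational(-1, 6), Add(-3, Pow(10, 2)))) = Add(Rational(7, 6), Mul(Rational(-1, 6), Add(-3, 100))) = Add(Rational(7, 6), Mul(Rational(-1, 6), 97)) = Add(Rational(7, 6), Rational(-97, 6)) = -15)
Mul(b, Function('M')(Add(Mul(3, 2), -1))) = Mul(-15, Add(Mul(3, 2), -1)) = Mul(-15, Add(6, -1)) = Mul(-15, 5) = -75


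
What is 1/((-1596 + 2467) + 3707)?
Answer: 1/4578 ≈ 0.00021844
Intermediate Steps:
1/((-1596 + 2467) + 3707) = 1/(871 + 3707) = 1/4578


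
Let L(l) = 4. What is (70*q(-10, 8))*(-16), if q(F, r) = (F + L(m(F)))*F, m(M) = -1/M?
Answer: -67200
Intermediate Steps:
q(F, r) = F*(4 + F) (q(F, r) = (F + 4)*F = (4 + F)*F = F*(4 + F))
(70*q(-10, 8))*(-16) = (70*(-10*(4 - 10)))*(-16) = (70*(-10*(-6)))*(-16) = (70*60)*(-16) = 4200*(-16) = -67200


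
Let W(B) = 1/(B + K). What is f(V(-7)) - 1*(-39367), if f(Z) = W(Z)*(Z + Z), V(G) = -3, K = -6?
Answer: 118103/3 ≈ 39368.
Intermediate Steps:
W(B) = 1/(-6 + B) (W(B) = 1/(B - 6) = 1/(-6 + B))
f(Z) = 2*Z/(-6 + Z) (f(Z) = (Z + Z)/(-6 + Z) = (2*Z)/(-6 + Z) = 2*Z/(-6 + Z))
f(V(-7)) - 1*(-39367) = 2*(-3)/(-6 - 3) - 1*(-39367) = 2*(-3)/(-9) + 39367 = 2*(-3)*(-⅑) + 39367 = ⅔ + 39367 = 118103/3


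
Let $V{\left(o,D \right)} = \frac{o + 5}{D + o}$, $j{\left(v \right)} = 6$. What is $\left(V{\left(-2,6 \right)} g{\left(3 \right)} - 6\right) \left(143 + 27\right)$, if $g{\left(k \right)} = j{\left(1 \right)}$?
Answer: $-255$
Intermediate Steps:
$g{\left(k \right)} = 6$
$V{\left(o,D \right)} = \frac{5 + o}{D + o}$
$\left(V{\left(-2,6 \right)} g{\left(3 \right)} - 6\right) \left(143 + 27\right) = \left(\frac{5 - 2}{6 - 2} \cdot 6 - 6\right) \left(143 + 27\right) = \left(\frac{1}{4} \cdot 3 \cdot 6 - 6\right) 170 = \left(\frac{3}{4} \cdot 6 - 6\right) 170 = \left(\frac{9}{2} - 6\right) 170 = \left(- \frac{3}{2}\right) 170 = -255$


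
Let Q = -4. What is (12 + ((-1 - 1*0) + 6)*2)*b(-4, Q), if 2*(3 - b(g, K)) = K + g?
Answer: 154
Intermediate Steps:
b(g, K) = 3 - K/2 - g/2 (b(g, K) = 3 - (K + g)/2 = 3 + (-K/2 - g/2) = 3 - K/2 - g/2)
(12 + ((-1 - 1*0) + 6)*2)*b(-4, Q) = (12 + ((-1 - 1*0) + 6)*2)*(3 - ½*(-4) - ½*(-4)) = (12 + ((-1 + 0) + 6)*2)*(3 + 2 + 2) = (12 + (-1 + 6)*2)*7 = (12 + 5*2)*7 = (12 + 10)*7 = 22*7 = 154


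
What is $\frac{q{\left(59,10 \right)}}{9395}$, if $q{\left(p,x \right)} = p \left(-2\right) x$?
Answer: $- \frac{236}{1879} \approx -0.1256$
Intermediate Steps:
$q{\left(p,x \right)} = - 2 p x$
$\frac{q{\left(59,10 \right)}}{9395} = \frac{\left(-2\right) 59 \cdot 10}{9395} = \left(-1180\right) \frac{1}{9395} = - \frac{236}{1879}$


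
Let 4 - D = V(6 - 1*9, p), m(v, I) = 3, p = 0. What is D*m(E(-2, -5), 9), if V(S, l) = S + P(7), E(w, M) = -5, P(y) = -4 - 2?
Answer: 39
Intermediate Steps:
P(y) = -6
V(S, l) = -6 + S (V(S, l) = S - 6 = -6 + S)
D = 13 (D = 4 - (-6 + (6 - 1*9)) = 4 - (-6 + (6 - 9)) = 4 - (-6 - 3) = 4 - 1*(-9) = 4 + 9 = 13)
D*m(E(-2, -5), 9) = 13*3 = 39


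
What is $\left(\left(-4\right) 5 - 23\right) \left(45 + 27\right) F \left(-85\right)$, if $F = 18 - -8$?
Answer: $6842160$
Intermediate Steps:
$F = 26$ ($F = 18 + 8 = 26$)
$\left(\left(-4\right) 5 - 23\right) \left(45 + 27\right) F \left(-85\right) = \left(\left(-4\right) 5 - 23\right) \left(45 + 27\right) 26 \left(-85\right) = \left(-20 - 23\right) 72 \cdot 26 \left(-85\right) = \left(-43\right) 72 \cdot 26 \left(-85\right) = \left(-3096\right) 26 \left(-85\right) = \left(-80496\right) \left(-85\right) = 6842160$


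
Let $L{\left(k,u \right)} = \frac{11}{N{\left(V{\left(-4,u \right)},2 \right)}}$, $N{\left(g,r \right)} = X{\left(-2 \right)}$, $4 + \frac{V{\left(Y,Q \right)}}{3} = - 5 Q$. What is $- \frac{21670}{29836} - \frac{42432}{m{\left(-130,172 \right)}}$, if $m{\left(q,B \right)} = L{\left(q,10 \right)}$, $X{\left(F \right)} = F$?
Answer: $\frac{1265881967}{164098} \approx 7714.2$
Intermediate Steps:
$V{\left(Y,Q \right)} = -12 - 15 Q$ ($V{\left(Y,Q \right)} = -12 + 3 \left(- 5 Q\right) = -12 - 15 Q$)
$N{\left(g,r \right)} = -2$
$L{\left(k,u \right)} = - \frac{11}{2}$ ($L{\left(k,u \right)} = \frac{11}{-2} = 11 \left(- \frac{1}{2}\right) = - \frac{11}{2}$)
$m{\left(q,B \right)} = - \frac{11}{2}$
$- \frac{21670}{29836} - \frac{42432}{m{\left(-130,172 \right)}} = - \frac{21670}{29836} - \frac{42432}{- \frac{11}{2}} = \left(-21670\right) \frac{1}{29836} - - \frac{84864}{11} = - \frac{10835}{14918} + \frac{84864}{11} = \frac{1265881967}{164098}$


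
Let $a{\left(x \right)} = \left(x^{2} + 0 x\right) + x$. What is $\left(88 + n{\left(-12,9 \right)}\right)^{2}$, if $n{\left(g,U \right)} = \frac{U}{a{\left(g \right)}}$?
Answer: $\frac{15015625}{1936} \approx 7756.0$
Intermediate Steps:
$a{\left(x \right)} = x + x^{2}$ ($a{\left(x \right)} = \left(x^{2} + 0\right) + x = x^{2} + x = x + x^{2}$)
$n{\left(g,U \right)} = \frac{U}{g \left(1 + g\right)}$
$\left(88 + n{\left(-12,9 \right)}\right)^{2} = \left(88 + \frac{9}{\left(-12\right) \left(1 - 12\right)}\right)^{2} = \left(88 + 9 \left(- \frac{1}{12}\right) \frac{1}{-11}\right)^{2} = \left(88 + 9 \left(- \frac{1}{12}\right) \left(- \frac{1}{11}\right)\right)^{2} = \left(88 + \frac{3}{44}\right)^{2} = \left(\frac{3875}{44}\right)^{2} = \frac{15015625}{1936}$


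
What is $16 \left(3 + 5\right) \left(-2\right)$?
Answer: $-256$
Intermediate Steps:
$16 \left(3 + 5\right) \left(-2\right) = 16 \cdot 8 \left(-2\right) = 16 \left(-16\right) = -256$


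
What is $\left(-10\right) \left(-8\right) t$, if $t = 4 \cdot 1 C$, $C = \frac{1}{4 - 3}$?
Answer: $320$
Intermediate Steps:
$C = 1$ ($C = 1^{-1} = 1$)
$t = 4$ ($t = 4 \cdot 1 \cdot 1 = 4 \cdot 1 = 4$)
$\left(-10\right) \left(-8\right) t = \left(-10\right) \left(-8\right) 4 = 80 \cdot 4 = 320$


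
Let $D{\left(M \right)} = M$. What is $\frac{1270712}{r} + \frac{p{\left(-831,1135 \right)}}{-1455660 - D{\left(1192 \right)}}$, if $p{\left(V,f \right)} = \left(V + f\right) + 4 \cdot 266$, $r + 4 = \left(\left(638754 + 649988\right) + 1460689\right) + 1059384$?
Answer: $\frac{461507216294}{1387218480743} \approx 0.33269$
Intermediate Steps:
$r = 3808811$ ($r = -4 + \left(\left(\left(638754 + 649988\right) + 1460689\right) + 1059384\right) = -4 + \left(\left(1288742 + 1460689\right) + 1059384\right) = -4 + \left(2749431 + 1059384\right) = -4 + 3808815 = 3808811$)
$p{\left(V,f \right)} = 1064 + V + f$ ($p{\left(V,f \right)} = \left(V + f\right) + 1064 = 1064 + V + f$)
$\frac{1270712}{r} + \frac{p{\left(-831,1135 \right)}}{-1455660 - D{\left(1192 \right)}} = \frac{1270712}{3808811} + \frac{1064 - 831 + 1135}{-1455660 - 1192} = 1270712 \cdot \frac{1}{3808811} + \frac{1368}{-1455660 - 1192} = \frac{1270712}{3808811} + \frac{1368}{-1456852} = \frac{1270712}{3808811} + 1368 \left(- \frac{1}{1456852}\right) = \frac{1270712}{3808811} - \frac{342}{364213} = \frac{461507216294}{1387218480743}$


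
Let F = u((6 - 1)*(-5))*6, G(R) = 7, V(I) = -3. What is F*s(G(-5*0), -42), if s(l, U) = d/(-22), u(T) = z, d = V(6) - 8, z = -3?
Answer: -9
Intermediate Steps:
d = -11 (d = -3 - 8 = -11)
u(T) = -3
s(l, U) = ½ (s(l, U) = -11/(-22) = -11*(-1/22) = ½)
F = -18 (F = -3*6 = -18)
F*s(G(-5*0), -42) = -18*½ = -9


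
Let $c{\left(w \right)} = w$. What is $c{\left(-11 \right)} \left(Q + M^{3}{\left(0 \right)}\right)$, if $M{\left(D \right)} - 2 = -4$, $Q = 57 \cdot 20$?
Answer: $-12452$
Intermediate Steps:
$Q = 1140$
$M{\left(D \right)} = -2$ ($M{\left(D \right)} = 2 - 4 = -2$)
$c{\left(-11 \right)} \left(Q + M^{3}{\left(0 \right)}\right) = - 11 \left(1140 + \left(-2\right)^{3}\right) = - 11 \left(1140 - 8\right) = \left(-11\right) 1132 = -12452$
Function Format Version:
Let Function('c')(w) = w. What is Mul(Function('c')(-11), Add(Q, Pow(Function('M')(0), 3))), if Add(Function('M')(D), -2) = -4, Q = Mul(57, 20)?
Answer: -12452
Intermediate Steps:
Q = 1140
Function('M')(D) = -2 (Function('M')(D) = Add(2, -4) = -2)
Mul(Function('c')(-11), Add(Q, Pow(Function('M')(0), 3))) = Mul(-11, Add(1140, Pow(-2, 3))) = Mul(-11, Add(1140, -8)) = Mul(-11, 1132) = -12452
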